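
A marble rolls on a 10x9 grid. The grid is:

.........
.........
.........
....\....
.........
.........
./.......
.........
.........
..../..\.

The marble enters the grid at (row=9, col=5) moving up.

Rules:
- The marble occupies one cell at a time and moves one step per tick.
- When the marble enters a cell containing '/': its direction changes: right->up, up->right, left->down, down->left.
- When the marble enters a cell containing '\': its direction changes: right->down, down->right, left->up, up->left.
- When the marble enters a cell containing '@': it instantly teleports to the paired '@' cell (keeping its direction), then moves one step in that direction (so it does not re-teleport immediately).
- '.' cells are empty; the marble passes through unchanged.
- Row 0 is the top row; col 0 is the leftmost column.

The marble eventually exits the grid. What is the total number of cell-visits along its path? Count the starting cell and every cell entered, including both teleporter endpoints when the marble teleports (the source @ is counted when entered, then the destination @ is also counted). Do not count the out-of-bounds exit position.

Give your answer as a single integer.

Step 1: enter (9,5), '.' pass, move up to (8,5)
Step 2: enter (8,5), '.' pass, move up to (7,5)
Step 3: enter (7,5), '.' pass, move up to (6,5)
Step 4: enter (6,5), '.' pass, move up to (5,5)
Step 5: enter (5,5), '.' pass, move up to (4,5)
Step 6: enter (4,5), '.' pass, move up to (3,5)
Step 7: enter (3,5), '.' pass, move up to (2,5)
Step 8: enter (2,5), '.' pass, move up to (1,5)
Step 9: enter (1,5), '.' pass, move up to (0,5)
Step 10: enter (0,5), '.' pass, move up to (-1,5)
Step 11: at (-1,5) — EXIT via top edge, pos 5
Path length (cell visits): 10

Answer: 10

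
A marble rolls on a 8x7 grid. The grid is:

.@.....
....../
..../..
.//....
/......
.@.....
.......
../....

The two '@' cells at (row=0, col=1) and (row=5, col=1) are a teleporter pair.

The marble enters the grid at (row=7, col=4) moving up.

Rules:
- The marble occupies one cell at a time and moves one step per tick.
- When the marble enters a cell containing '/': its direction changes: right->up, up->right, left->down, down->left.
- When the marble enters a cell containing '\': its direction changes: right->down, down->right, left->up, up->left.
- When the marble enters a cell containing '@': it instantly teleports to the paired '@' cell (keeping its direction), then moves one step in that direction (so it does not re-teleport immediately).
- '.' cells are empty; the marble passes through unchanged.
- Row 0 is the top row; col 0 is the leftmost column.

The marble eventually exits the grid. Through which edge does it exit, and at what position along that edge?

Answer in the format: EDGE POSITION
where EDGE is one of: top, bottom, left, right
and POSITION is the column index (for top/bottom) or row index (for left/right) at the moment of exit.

Step 1: enter (7,4), '.' pass, move up to (6,4)
Step 2: enter (6,4), '.' pass, move up to (5,4)
Step 3: enter (5,4), '.' pass, move up to (4,4)
Step 4: enter (4,4), '.' pass, move up to (3,4)
Step 5: enter (3,4), '.' pass, move up to (2,4)
Step 6: enter (2,4), '/' deflects up->right, move right to (2,5)
Step 7: enter (2,5), '.' pass, move right to (2,6)
Step 8: enter (2,6), '.' pass, move right to (2,7)
Step 9: at (2,7) — EXIT via right edge, pos 2

Answer: right 2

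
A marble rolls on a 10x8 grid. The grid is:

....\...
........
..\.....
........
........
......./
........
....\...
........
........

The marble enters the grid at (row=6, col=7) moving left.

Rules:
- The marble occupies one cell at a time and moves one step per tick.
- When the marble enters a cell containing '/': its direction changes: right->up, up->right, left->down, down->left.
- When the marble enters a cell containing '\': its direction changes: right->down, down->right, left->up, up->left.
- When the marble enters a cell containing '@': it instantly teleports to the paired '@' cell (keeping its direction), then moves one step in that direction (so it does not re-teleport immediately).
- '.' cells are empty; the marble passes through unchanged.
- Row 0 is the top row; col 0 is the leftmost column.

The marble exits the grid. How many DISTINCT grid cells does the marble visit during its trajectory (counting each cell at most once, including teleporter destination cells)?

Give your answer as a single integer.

Answer: 8

Derivation:
Step 1: enter (6,7), '.' pass, move left to (6,6)
Step 2: enter (6,6), '.' pass, move left to (6,5)
Step 3: enter (6,5), '.' pass, move left to (6,4)
Step 4: enter (6,4), '.' pass, move left to (6,3)
Step 5: enter (6,3), '.' pass, move left to (6,2)
Step 6: enter (6,2), '.' pass, move left to (6,1)
Step 7: enter (6,1), '.' pass, move left to (6,0)
Step 8: enter (6,0), '.' pass, move left to (6,-1)
Step 9: at (6,-1) — EXIT via left edge, pos 6
Distinct cells visited: 8 (path length 8)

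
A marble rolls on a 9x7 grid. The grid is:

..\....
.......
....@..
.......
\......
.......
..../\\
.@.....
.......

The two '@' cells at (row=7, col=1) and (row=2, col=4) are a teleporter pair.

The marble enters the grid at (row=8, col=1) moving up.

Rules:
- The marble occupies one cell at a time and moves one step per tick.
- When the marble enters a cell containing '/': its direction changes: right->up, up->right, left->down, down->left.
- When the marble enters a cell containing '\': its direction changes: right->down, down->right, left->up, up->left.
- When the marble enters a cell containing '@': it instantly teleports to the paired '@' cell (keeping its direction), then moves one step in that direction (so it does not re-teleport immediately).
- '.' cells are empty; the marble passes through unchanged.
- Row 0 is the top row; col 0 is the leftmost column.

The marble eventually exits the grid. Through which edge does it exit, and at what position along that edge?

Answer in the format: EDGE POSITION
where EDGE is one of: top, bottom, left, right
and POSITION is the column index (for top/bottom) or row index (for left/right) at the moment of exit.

Step 1: enter (8,1), '.' pass, move up to (7,1)
Step 2: enter (7,1), '@' teleport (7,1)->(2,4), also enter (2,4), move up to (1,4)
Step 3: enter (1,4), '.' pass, move up to (0,4)
Step 4: enter (0,4), '.' pass, move up to (-1,4)
Step 5: at (-1,4) — EXIT via top edge, pos 4

Answer: top 4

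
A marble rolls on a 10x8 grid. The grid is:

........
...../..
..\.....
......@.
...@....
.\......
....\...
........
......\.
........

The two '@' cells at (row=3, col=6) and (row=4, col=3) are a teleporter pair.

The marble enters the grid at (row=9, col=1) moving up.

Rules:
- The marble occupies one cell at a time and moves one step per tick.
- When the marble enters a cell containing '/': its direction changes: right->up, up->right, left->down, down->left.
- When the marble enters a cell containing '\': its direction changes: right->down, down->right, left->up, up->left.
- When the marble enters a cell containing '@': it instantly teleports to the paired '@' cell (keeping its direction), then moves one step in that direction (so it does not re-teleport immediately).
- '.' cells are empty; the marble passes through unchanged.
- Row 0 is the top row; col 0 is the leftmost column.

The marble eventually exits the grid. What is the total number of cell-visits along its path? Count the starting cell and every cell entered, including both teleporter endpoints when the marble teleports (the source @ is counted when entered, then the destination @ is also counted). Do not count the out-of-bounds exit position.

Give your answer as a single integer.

Step 1: enter (9,1), '.' pass, move up to (8,1)
Step 2: enter (8,1), '.' pass, move up to (7,1)
Step 3: enter (7,1), '.' pass, move up to (6,1)
Step 4: enter (6,1), '.' pass, move up to (5,1)
Step 5: enter (5,1), '\' deflects up->left, move left to (5,0)
Step 6: enter (5,0), '.' pass, move left to (5,-1)
Step 7: at (5,-1) — EXIT via left edge, pos 5
Path length (cell visits): 6

Answer: 6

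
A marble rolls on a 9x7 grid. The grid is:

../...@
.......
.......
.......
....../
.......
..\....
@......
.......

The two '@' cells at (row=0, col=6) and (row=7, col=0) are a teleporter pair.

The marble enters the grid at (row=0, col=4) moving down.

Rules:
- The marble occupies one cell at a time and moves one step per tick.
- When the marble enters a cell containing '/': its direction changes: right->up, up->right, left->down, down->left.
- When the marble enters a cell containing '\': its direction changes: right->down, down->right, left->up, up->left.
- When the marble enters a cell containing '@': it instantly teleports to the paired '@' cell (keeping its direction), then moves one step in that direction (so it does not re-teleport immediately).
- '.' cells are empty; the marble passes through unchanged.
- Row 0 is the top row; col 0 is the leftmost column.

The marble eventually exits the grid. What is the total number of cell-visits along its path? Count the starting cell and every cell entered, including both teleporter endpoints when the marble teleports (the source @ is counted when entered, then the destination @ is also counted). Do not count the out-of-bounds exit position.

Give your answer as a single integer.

Step 1: enter (0,4), '.' pass, move down to (1,4)
Step 2: enter (1,4), '.' pass, move down to (2,4)
Step 3: enter (2,4), '.' pass, move down to (3,4)
Step 4: enter (3,4), '.' pass, move down to (4,4)
Step 5: enter (4,4), '.' pass, move down to (5,4)
Step 6: enter (5,4), '.' pass, move down to (6,4)
Step 7: enter (6,4), '.' pass, move down to (7,4)
Step 8: enter (7,4), '.' pass, move down to (8,4)
Step 9: enter (8,4), '.' pass, move down to (9,4)
Step 10: at (9,4) — EXIT via bottom edge, pos 4
Path length (cell visits): 9

Answer: 9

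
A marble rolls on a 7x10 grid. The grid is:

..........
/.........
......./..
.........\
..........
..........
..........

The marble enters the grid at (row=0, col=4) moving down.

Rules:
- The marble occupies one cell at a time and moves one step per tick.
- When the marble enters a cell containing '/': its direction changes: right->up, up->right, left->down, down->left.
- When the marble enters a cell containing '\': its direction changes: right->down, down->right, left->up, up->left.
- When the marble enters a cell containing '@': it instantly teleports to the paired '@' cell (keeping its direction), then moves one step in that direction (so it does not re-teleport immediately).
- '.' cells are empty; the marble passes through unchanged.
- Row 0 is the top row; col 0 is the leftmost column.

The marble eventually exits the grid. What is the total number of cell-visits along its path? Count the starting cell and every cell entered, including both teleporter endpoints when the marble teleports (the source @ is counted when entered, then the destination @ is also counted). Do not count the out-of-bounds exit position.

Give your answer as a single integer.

Answer: 7

Derivation:
Step 1: enter (0,4), '.' pass, move down to (1,4)
Step 2: enter (1,4), '.' pass, move down to (2,4)
Step 3: enter (2,4), '.' pass, move down to (3,4)
Step 4: enter (3,4), '.' pass, move down to (4,4)
Step 5: enter (4,4), '.' pass, move down to (5,4)
Step 6: enter (5,4), '.' pass, move down to (6,4)
Step 7: enter (6,4), '.' pass, move down to (7,4)
Step 8: at (7,4) — EXIT via bottom edge, pos 4
Path length (cell visits): 7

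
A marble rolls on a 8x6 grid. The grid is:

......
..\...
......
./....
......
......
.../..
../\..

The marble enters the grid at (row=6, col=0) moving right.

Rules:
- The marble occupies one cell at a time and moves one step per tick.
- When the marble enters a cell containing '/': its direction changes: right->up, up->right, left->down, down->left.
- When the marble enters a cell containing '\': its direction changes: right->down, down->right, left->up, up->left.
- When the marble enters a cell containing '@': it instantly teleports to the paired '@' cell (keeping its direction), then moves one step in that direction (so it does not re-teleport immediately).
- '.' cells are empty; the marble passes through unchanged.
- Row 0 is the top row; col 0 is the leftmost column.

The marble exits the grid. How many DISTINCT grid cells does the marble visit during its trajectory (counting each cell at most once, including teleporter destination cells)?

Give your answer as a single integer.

Step 1: enter (6,0), '.' pass, move right to (6,1)
Step 2: enter (6,1), '.' pass, move right to (6,2)
Step 3: enter (6,2), '.' pass, move right to (6,3)
Step 4: enter (6,3), '/' deflects right->up, move up to (5,3)
Step 5: enter (5,3), '.' pass, move up to (4,3)
Step 6: enter (4,3), '.' pass, move up to (3,3)
Step 7: enter (3,3), '.' pass, move up to (2,3)
Step 8: enter (2,3), '.' pass, move up to (1,3)
Step 9: enter (1,3), '.' pass, move up to (0,3)
Step 10: enter (0,3), '.' pass, move up to (-1,3)
Step 11: at (-1,3) — EXIT via top edge, pos 3
Distinct cells visited: 10 (path length 10)

Answer: 10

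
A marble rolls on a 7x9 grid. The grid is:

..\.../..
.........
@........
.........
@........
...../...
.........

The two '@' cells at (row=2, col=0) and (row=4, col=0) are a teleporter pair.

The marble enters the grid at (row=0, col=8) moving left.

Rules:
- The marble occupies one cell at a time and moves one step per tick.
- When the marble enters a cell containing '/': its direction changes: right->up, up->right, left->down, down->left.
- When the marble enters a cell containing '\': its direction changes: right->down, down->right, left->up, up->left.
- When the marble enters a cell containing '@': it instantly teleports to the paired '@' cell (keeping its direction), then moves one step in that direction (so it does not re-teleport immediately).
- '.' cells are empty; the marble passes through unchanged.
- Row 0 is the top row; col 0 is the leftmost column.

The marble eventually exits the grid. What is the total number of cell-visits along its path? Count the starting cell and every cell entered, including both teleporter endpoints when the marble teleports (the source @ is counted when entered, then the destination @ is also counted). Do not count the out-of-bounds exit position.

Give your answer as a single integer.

Step 1: enter (0,8), '.' pass, move left to (0,7)
Step 2: enter (0,7), '.' pass, move left to (0,6)
Step 3: enter (0,6), '/' deflects left->down, move down to (1,6)
Step 4: enter (1,6), '.' pass, move down to (2,6)
Step 5: enter (2,6), '.' pass, move down to (3,6)
Step 6: enter (3,6), '.' pass, move down to (4,6)
Step 7: enter (4,6), '.' pass, move down to (5,6)
Step 8: enter (5,6), '.' pass, move down to (6,6)
Step 9: enter (6,6), '.' pass, move down to (7,6)
Step 10: at (7,6) — EXIT via bottom edge, pos 6
Path length (cell visits): 9

Answer: 9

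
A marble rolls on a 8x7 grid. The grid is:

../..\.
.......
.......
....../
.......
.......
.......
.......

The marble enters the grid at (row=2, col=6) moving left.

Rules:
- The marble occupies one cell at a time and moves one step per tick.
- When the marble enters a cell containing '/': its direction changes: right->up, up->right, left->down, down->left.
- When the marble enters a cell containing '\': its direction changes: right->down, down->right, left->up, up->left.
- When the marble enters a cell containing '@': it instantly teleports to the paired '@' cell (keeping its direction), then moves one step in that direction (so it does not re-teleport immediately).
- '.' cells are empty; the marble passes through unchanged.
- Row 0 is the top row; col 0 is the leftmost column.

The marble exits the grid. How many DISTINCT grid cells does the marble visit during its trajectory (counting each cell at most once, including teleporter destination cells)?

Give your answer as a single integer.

Step 1: enter (2,6), '.' pass, move left to (2,5)
Step 2: enter (2,5), '.' pass, move left to (2,4)
Step 3: enter (2,4), '.' pass, move left to (2,3)
Step 4: enter (2,3), '.' pass, move left to (2,2)
Step 5: enter (2,2), '.' pass, move left to (2,1)
Step 6: enter (2,1), '.' pass, move left to (2,0)
Step 7: enter (2,0), '.' pass, move left to (2,-1)
Step 8: at (2,-1) — EXIT via left edge, pos 2
Distinct cells visited: 7 (path length 7)

Answer: 7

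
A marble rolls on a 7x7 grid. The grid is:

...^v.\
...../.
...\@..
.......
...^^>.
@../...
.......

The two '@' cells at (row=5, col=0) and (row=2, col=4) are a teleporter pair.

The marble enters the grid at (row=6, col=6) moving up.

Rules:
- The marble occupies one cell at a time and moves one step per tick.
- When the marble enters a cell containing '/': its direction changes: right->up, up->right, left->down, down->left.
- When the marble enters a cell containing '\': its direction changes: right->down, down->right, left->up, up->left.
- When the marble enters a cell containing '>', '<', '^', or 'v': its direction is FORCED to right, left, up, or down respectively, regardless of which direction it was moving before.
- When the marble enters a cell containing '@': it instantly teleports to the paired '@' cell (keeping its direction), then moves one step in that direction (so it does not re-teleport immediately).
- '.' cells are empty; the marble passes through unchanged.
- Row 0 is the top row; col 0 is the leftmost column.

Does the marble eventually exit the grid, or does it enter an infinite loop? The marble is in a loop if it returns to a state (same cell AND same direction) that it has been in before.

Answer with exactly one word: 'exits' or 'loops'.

Step 1: enter (6,6), '.' pass, move up to (5,6)
Step 2: enter (5,6), '.' pass, move up to (4,6)
Step 3: enter (4,6), '.' pass, move up to (3,6)
Step 4: enter (3,6), '.' pass, move up to (2,6)
Step 5: enter (2,6), '.' pass, move up to (1,6)
Step 6: enter (1,6), '.' pass, move up to (0,6)
Step 7: enter (0,6), '\' deflects up->left, move left to (0,5)
Step 8: enter (0,5), '.' pass, move left to (0,4)
Step 9: enter (0,4), 'v' forces left->down, move down to (1,4)
Step 10: enter (1,4), '.' pass, move down to (2,4)
Step 11: enter (2,4), '@' teleport (2,4)->(5,0), also enter (5,0), move down to (6,0)
Step 12: enter (6,0), '.' pass, move down to (7,0)
Step 13: at (7,0) — EXIT via bottom edge, pos 0

Answer: exits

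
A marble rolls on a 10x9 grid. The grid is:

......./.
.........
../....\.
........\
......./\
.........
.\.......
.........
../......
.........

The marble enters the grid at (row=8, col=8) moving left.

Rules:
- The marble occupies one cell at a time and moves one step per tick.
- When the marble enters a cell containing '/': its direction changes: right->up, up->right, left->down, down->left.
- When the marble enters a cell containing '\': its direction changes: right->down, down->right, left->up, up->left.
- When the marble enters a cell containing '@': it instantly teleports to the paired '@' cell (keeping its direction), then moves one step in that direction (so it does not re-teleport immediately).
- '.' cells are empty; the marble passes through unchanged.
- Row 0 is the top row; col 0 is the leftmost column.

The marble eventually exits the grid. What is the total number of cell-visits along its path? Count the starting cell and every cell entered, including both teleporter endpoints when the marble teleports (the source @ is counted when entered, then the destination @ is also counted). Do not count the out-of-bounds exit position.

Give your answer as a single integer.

Step 1: enter (8,8), '.' pass, move left to (8,7)
Step 2: enter (8,7), '.' pass, move left to (8,6)
Step 3: enter (8,6), '.' pass, move left to (8,5)
Step 4: enter (8,5), '.' pass, move left to (8,4)
Step 5: enter (8,4), '.' pass, move left to (8,3)
Step 6: enter (8,3), '.' pass, move left to (8,2)
Step 7: enter (8,2), '/' deflects left->down, move down to (9,2)
Step 8: enter (9,2), '.' pass, move down to (10,2)
Step 9: at (10,2) — EXIT via bottom edge, pos 2
Path length (cell visits): 8

Answer: 8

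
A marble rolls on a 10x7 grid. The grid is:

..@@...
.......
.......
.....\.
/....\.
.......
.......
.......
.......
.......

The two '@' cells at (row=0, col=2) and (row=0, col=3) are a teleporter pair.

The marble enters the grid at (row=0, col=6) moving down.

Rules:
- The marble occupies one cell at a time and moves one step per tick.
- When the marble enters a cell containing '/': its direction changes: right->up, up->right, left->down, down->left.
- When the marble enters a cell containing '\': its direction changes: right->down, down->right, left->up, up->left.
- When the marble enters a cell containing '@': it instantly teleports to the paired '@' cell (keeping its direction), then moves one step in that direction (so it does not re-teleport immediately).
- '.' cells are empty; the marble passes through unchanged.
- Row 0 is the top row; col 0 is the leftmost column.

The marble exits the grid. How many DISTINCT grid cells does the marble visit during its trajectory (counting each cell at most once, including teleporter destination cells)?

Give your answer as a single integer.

Answer: 10

Derivation:
Step 1: enter (0,6), '.' pass, move down to (1,6)
Step 2: enter (1,6), '.' pass, move down to (2,6)
Step 3: enter (2,6), '.' pass, move down to (3,6)
Step 4: enter (3,6), '.' pass, move down to (4,6)
Step 5: enter (4,6), '.' pass, move down to (5,6)
Step 6: enter (5,6), '.' pass, move down to (6,6)
Step 7: enter (6,6), '.' pass, move down to (7,6)
Step 8: enter (7,6), '.' pass, move down to (8,6)
Step 9: enter (8,6), '.' pass, move down to (9,6)
Step 10: enter (9,6), '.' pass, move down to (10,6)
Step 11: at (10,6) — EXIT via bottom edge, pos 6
Distinct cells visited: 10 (path length 10)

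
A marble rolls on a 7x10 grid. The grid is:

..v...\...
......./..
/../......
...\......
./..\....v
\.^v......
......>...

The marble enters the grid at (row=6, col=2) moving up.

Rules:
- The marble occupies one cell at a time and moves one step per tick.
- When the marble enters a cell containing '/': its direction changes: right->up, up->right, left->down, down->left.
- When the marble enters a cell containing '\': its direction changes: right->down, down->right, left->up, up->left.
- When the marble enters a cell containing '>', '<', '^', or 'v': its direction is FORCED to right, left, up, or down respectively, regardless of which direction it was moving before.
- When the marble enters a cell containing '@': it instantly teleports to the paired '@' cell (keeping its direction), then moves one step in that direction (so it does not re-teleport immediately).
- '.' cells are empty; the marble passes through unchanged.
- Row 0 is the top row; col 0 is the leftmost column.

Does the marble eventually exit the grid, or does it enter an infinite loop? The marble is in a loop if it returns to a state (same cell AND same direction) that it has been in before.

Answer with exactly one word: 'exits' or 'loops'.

Step 1: enter (6,2), '.' pass, move up to (5,2)
Step 2: enter (5,2), '^' forces up->up, move up to (4,2)
Step 3: enter (4,2), '.' pass, move up to (3,2)
Step 4: enter (3,2), '.' pass, move up to (2,2)
Step 5: enter (2,2), '.' pass, move up to (1,2)
Step 6: enter (1,2), '.' pass, move up to (0,2)
Step 7: enter (0,2), 'v' forces up->down, move down to (1,2)
Step 8: enter (1,2), '.' pass, move down to (2,2)
Step 9: enter (2,2), '.' pass, move down to (3,2)
Step 10: enter (3,2), '.' pass, move down to (4,2)
Step 11: enter (4,2), '.' pass, move down to (5,2)
Step 12: enter (5,2), '^' forces down->up, move up to (4,2)
Step 13: at (4,2) dir=up — LOOP DETECTED (seen before)

Answer: loops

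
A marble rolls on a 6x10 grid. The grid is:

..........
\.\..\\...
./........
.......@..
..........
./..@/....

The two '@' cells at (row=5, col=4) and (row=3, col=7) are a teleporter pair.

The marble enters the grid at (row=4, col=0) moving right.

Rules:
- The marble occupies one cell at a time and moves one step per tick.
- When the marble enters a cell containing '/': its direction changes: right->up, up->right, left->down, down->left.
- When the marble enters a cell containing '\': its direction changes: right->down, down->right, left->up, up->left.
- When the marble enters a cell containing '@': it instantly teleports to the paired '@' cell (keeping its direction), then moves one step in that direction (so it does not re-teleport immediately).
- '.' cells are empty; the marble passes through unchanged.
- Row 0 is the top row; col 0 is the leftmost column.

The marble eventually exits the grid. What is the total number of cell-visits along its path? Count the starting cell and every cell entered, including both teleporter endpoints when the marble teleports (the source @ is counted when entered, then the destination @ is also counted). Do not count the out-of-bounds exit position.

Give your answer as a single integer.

Step 1: enter (4,0), '.' pass, move right to (4,1)
Step 2: enter (4,1), '.' pass, move right to (4,2)
Step 3: enter (4,2), '.' pass, move right to (4,3)
Step 4: enter (4,3), '.' pass, move right to (4,4)
Step 5: enter (4,4), '.' pass, move right to (4,5)
Step 6: enter (4,5), '.' pass, move right to (4,6)
Step 7: enter (4,6), '.' pass, move right to (4,7)
Step 8: enter (4,7), '.' pass, move right to (4,8)
Step 9: enter (4,8), '.' pass, move right to (4,9)
Step 10: enter (4,9), '.' pass, move right to (4,10)
Step 11: at (4,10) — EXIT via right edge, pos 4
Path length (cell visits): 10

Answer: 10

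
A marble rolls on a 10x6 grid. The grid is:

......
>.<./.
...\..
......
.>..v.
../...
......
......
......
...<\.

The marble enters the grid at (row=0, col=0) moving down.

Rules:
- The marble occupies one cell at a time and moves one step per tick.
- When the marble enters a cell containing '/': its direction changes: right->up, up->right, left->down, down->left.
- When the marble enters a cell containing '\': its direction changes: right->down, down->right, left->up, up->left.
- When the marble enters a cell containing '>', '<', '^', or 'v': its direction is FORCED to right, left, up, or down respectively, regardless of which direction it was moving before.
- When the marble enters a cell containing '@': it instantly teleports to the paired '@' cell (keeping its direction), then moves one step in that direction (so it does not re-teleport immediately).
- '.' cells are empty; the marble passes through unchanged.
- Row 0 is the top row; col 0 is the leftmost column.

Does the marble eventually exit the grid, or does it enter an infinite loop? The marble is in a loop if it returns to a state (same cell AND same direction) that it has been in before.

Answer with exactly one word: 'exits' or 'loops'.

Answer: loops

Derivation:
Step 1: enter (0,0), '.' pass, move down to (1,0)
Step 2: enter (1,0), '>' forces down->right, move right to (1,1)
Step 3: enter (1,1), '.' pass, move right to (1,2)
Step 4: enter (1,2), '<' forces right->left, move left to (1,1)
Step 5: enter (1,1), '.' pass, move left to (1,0)
Step 6: enter (1,0), '>' forces left->right, move right to (1,1)
Step 7: at (1,1) dir=right — LOOP DETECTED (seen before)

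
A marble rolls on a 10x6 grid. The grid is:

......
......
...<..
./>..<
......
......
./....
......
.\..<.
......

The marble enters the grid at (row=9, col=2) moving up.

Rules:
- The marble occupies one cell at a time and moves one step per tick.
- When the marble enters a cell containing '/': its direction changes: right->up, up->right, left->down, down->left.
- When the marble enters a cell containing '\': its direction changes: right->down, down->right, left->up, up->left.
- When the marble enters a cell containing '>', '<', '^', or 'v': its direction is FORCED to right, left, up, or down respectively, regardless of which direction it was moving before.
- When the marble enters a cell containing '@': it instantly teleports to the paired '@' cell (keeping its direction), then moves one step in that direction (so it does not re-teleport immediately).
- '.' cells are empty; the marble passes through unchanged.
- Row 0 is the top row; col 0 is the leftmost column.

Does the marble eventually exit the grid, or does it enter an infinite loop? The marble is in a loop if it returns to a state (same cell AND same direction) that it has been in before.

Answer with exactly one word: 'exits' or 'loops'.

Step 1: enter (9,2), '.' pass, move up to (8,2)
Step 2: enter (8,2), '.' pass, move up to (7,2)
Step 3: enter (7,2), '.' pass, move up to (6,2)
Step 4: enter (6,2), '.' pass, move up to (5,2)
Step 5: enter (5,2), '.' pass, move up to (4,2)
Step 6: enter (4,2), '.' pass, move up to (3,2)
Step 7: enter (3,2), '>' forces up->right, move right to (3,3)
Step 8: enter (3,3), '.' pass, move right to (3,4)
Step 9: enter (3,4), '.' pass, move right to (3,5)
Step 10: enter (3,5), '<' forces right->left, move left to (3,4)
Step 11: enter (3,4), '.' pass, move left to (3,3)
Step 12: enter (3,3), '.' pass, move left to (3,2)
Step 13: enter (3,2), '>' forces left->right, move right to (3,3)
Step 14: at (3,3) dir=right — LOOP DETECTED (seen before)

Answer: loops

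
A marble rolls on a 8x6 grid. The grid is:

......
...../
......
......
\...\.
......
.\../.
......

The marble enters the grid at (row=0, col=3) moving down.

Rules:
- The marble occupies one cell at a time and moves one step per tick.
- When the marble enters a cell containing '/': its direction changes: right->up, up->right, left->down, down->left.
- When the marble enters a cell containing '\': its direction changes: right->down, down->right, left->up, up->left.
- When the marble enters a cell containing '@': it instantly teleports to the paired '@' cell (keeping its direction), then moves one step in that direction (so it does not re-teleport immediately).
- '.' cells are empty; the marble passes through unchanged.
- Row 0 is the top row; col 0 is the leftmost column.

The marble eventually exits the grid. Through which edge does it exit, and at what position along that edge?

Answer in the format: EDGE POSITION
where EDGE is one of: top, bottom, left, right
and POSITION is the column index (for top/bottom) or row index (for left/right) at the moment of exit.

Step 1: enter (0,3), '.' pass, move down to (1,3)
Step 2: enter (1,3), '.' pass, move down to (2,3)
Step 3: enter (2,3), '.' pass, move down to (3,3)
Step 4: enter (3,3), '.' pass, move down to (4,3)
Step 5: enter (4,3), '.' pass, move down to (5,3)
Step 6: enter (5,3), '.' pass, move down to (6,3)
Step 7: enter (6,3), '.' pass, move down to (7,3)
Step 8: enter (7,3), '.' pass, move down to (8,3)
Step 9: at (8,3) — EXIT via bottom edge, pos 3

Answer: bottom 3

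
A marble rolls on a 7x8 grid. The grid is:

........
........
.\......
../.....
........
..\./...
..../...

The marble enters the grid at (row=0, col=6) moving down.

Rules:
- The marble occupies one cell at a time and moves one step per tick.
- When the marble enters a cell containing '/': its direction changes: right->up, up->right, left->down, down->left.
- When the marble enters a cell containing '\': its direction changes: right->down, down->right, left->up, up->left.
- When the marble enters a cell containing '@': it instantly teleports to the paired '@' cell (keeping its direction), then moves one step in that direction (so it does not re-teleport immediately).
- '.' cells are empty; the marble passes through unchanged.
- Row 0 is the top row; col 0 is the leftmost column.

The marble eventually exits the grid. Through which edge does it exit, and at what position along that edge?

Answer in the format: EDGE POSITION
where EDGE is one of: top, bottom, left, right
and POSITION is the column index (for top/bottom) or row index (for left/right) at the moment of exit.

Step 1: enter (0,6), '.' pass, move down to (1,6)
Step 2: enter (1,6), '.' pass, move down to (2,6)
Step 3: enter (2,6), '.' pass, move down to (3,6)
Step 4: enter (3,6), '.' pass, move down to (4,6)
Step 5: enter (4,6), '.' pass, move down to (5,6)
Step 6: enter (5,6), '.' pass, move down to (6,6)
Step 7: enter (6,6), '.' pass, move down to (7,6)
Step 8: at (7,6) — EXIT via bottom edge, pos 6

Answer: bottom 6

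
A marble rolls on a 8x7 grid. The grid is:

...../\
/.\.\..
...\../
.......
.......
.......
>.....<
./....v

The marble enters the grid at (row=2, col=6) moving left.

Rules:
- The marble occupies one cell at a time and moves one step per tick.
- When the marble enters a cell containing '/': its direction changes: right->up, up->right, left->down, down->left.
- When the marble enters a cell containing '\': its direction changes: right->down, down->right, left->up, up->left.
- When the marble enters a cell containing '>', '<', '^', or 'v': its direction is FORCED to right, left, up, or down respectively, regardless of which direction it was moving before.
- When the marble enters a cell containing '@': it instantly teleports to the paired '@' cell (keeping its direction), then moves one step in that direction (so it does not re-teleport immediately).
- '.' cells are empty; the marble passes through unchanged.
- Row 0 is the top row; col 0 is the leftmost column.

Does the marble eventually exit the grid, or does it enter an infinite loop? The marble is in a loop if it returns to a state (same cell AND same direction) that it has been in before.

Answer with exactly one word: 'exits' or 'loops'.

Step 1: enter (2,6), '/' deflects left->down, move down to (3,6)
Step 2: enter (3,6), '.' pass, move down to (4,6)
Step 3: enter (4,6), '.' pass, move down to (5,6)
Step 4: enter (5,6), '.' pass, move down to (6,6)
Step 5: enter (6,6), '<' forces down->left, move left to (6,5)
Step 6: enter (6,5), '.' pass, move left to (6,4)
Step 7: enter (6,4), '.' pass, move left to (6,3)
Step 8: enter (6,3), '.' pass, move left to (6,2)
Step 9: enter (6,2), '.' pass, move left to (6,1)
Step 10: enter (6,1), '.' pass, move left to (6,0)
Step 11: enter (6,0), '>' forces left->right, move right to (6,1)
Step 12: enter (6,1), '.' pass, move right to (6,2)
Step 13: enter (6,2), '.' pass, move right to (6,3)
Step 14: enter (6,3), '.' pass, move right to (6,4)
Step 15: enter (6,4), '.' pass, move right to (6,5)
Step 16: enter (6,5), '.' pass, move right to (6,6)
Step 17: enter (6,6), '<' forces right->left, move left to (6,5)
Step 18: at (6,5) dir=left — LOOP DETECTED (seen before)

Answer: loops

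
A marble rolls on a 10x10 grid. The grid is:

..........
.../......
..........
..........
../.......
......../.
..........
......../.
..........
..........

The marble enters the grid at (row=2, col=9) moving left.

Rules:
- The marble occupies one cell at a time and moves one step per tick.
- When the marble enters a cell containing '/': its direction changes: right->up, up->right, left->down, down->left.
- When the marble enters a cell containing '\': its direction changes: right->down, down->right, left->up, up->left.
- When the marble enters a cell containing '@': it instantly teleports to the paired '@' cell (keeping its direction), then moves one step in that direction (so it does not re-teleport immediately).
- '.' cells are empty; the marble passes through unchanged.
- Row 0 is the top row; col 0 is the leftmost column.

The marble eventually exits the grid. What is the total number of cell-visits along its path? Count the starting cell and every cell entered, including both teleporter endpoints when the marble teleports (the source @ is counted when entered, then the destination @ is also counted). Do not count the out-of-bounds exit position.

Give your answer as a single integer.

Answer: 10

Derivation:
Step 1: enter (2,9), '.' pass, move left to (2,8)
Step 2: enter (2,8), '.' pass, move left to (2,7)
Step 3: enter (2,7), '.' pass, move left to (2,6)
Step 4: enter (2,6), '.' pass, move left to (2,5)
Step 5: enter (2,5), '.' pass, move left to (2,4)
Step 6: enter (2,4), '.' pass, move left to (2,3)
Step 7: enter (2,3), '.' pass, move left to (2,2)
Step 8: enter (2,2), '.' pass, move left to (2,1)
Step 9: enter (2,1), '.' pass, move left to (2,0)
Step 10: enter (2,0), '.' pass, move left to (2,-1)
Step 11: at (2,-1) — EXIT via left edge, pos 2
Path length (cell visits): 10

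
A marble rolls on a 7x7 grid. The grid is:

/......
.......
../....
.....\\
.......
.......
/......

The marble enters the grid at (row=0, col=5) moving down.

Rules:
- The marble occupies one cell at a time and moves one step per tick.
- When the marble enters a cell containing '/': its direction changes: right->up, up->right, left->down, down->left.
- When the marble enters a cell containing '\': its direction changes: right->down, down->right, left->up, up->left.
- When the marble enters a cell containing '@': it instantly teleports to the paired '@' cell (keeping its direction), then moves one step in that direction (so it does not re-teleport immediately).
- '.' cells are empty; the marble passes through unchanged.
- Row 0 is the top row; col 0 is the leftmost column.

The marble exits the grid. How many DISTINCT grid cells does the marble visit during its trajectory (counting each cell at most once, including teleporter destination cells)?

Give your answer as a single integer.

Step 1: enter (0,5), '.' pass, move down to (1,5)
Step 2: enter (1,5), '.' pass, move down to (2,5)
Step 3: enter (2,5), '.' pass, move down to (3,5)
Step 4: enter (3,5), '\' deflects down->right, move right to (3,6)
Step 5: enter (3,6), '\' deflects right->down, move down to (4,6)
Step 6: enter (4,6), '.' pass, move down to (5,6)
Step 7: enter (5,6), '.' pass, move down to (6,6)
Step 8: enter (6,6), '.' pass, move down to (7,6)
Step 9: at (7,6) — EXIT via bottom edge, pos 6
Distinct cells visited: 8 (path length 8)

Answer: 8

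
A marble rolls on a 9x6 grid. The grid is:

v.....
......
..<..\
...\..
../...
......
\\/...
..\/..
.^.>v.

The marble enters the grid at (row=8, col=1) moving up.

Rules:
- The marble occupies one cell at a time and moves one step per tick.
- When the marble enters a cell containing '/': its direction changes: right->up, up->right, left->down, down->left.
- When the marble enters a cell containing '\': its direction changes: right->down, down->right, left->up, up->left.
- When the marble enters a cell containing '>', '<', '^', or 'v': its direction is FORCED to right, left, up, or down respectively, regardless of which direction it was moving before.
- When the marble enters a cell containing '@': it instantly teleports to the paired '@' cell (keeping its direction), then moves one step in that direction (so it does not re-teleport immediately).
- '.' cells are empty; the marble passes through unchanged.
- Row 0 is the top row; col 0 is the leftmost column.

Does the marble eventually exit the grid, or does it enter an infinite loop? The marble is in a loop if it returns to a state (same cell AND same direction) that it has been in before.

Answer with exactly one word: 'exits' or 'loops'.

Step 1: enter (8,1), '^' forces up->up, move up to (7,1)
Step 2: enter (7,1), '.' pass, move up to (6,1)
Step 3: enter (6,1), '\' deflects up->left, move left to (6,0)
Step 4: enter (6,0), '\' deflects left->up, move up to (5,0)
Step 5: enter (5,0), '.' pass, move up to (4,0)
Step 6: enter (4,0), '.' pass, move up to (3,0)
Step 7: enter (3,0), '.' pass, move up to (2,0)
Step 8: enter (2,0), '.' pass, move up to (1,0)
Step 9: enter (1,0), '.' pass, move up to (0,0)
Step 10: enter (0,0), 'v' forces up->down, move down to (1,0)
Step 11: enter (1,0), '.' pass, move down to (2,0)
Step 12: enter (2,0), '.' pass, move down to (3,0)
Step 13: enter (3,0), '.' pass, move down to (4,0)
Step 14: enter (4,0), '.' pass, move down to (5,0)
Step 15: enter (5,0), '.' pass, move down to (6,0)
Step 16: enter (6,0), '\' deflects down->right, move right to (6,1)
Step 17: enter (6,1), '\' deflects right->down, move down to (7,1)
Step 18: enter (7,1), '.' pass, move down to (8,1)
Step 19: enter (8,1), '^' forces down->up, move up to (7,1)
Step 20: at (7,1) dir=up — LOOP DETECTED (seen before)

Answer: loops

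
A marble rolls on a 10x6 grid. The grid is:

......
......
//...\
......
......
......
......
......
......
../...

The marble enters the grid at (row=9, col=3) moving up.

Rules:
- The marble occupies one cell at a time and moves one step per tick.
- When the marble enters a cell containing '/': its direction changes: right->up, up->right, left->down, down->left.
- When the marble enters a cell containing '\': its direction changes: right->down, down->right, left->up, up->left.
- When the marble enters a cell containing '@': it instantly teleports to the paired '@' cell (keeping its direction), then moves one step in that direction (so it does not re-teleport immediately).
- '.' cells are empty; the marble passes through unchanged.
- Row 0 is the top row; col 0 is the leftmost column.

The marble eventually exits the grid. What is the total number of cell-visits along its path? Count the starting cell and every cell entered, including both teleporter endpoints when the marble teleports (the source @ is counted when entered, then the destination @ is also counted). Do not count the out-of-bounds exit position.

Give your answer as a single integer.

Answer: 10

Derivation:
Step 1: enter (9,3), '.' pass, move up to (8,3)
Step 2: enter (8,3), '.' pass, move up to (7,3)
Step 3: enter (7,3), '.' pass, move up to (6,3)
Step 4: enter (6,3), '.' pass, move up to (5,3)
Step 5: enter (5,3), '.' pass, move up to (4,3)
Step 6: enter (4,3), '.' pass, move up to (3,3)
Step 7: enter (3,3), '.' pass, move up to (2,3)
Step 8: enter (2,3), '.' pass, move up to (1,3)
Step 9: enter (1,3), '.' pass, move up to (0,3)
Step 10: enter (0,3), '.' pass, move up to (-1,3)
Step 11: at (-1,3) — EXIT via top edge, pos 3
Path length (cell visits): 10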